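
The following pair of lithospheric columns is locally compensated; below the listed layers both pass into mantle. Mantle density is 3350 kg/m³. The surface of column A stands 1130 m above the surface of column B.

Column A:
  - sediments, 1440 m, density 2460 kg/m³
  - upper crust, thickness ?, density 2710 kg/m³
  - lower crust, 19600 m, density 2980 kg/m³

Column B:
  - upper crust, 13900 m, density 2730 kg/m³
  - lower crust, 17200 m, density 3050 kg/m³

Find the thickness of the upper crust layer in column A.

14100 m

Take the compensation level at the base of the deeper column (depth z_c below the surface of column A) and equate Σ ρ_i t_i down to z_c; mantle fills any gap and the z_c terms cancel.
Column A: 1440×2460 + x×2710 + 19600×2980 + (z_c − 21040 − x)×3350
Column B: 1130×0 + 13900×2730 + 17200×3050 + (z_c − 1130 − 31100)×3350
The z_c×3350 term appears on both sides and cancels. Collect the known terms of each column as K = Σ(ρt)_known − 3350 × (depth of known layers): K_A = 61950400 − 3350×21040 = −8533600; K_B = 90407000 − 3350×(1130 + 31100) = −17563500.
Balance: K_A − x×(3350 − 2710) = K_B, so x = (K_A − K_B)/(3350 − 2710) = 9029900/640 = 14100 m.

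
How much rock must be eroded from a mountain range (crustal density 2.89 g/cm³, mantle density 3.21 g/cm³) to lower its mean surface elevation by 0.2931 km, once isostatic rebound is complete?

Net drop Δ = e − u = e − e ρ_c/ρ_m = e (ρ_m − ρ_c)/ρ_m.
e = Δ ρ_m/(ρ_m − ρ_c) = 0.2931 km × 3.21/0.32 = 2.94 km.

2.94 km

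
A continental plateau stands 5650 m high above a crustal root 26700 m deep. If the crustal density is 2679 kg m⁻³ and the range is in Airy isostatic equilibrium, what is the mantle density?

3250 kg m⁻³

Airy balance: ρ_c h = (ρ_m − ρ_c) r → ρ_m = ρ_c (1 + h/r).
ρ_m = 2679 × (1 + 5650 m/26700 m) = 3250 kg m⁻³.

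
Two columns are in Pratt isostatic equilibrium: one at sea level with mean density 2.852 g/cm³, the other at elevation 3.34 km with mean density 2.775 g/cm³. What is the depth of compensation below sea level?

120 km

ρ_ref D = ρ (D + h) → D (ρ_ref − ρ) = ρ h.
D = ρ h/(ρ_ref − ρ) = 2.775 × 3.34 km/(2.852 − 2.775) = 120 km.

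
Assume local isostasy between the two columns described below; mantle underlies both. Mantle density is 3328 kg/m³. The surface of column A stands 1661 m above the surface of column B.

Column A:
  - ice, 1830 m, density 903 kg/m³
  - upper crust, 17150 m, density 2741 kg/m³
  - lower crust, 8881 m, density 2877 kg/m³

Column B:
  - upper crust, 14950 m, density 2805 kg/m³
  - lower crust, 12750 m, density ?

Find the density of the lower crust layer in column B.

Take the compensation level at the base of the deeper column (depth z_c below the surface of column A) and equate Σ ρ_i t_i down to z_c; mantle fills any gap and the z_c terms cancel.
Column A: 1830×903 + 17150×2741 + 8881×2877 + (z_c − 27861)×3328
Column B: 1661×0 + 14950×2805 + 12750×ρ + (z_c − 1661 − 27700)×3328
The z_c×3328 term appears on both sides and cancels. Collect the known terms of each column as K = Σ(ρt)_known − 3328 × (depth of known layers): K_A = 74211277 − 3328×27861 = −18510131; K_B = 41934750 − 3328×(1661 + 27700) = −55778658.
Balance: K_A = K_B + 12750×ρ, so ρ = (K_A − K_B)/12750 = 37268500/12750 = 2920 kg/m³.

2920 kg/m³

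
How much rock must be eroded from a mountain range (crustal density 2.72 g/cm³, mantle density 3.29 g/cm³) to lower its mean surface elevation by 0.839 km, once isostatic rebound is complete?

4.84 km

Net drop Δ = e − u = e − e ρ_c/ρ_m = e (ρ_m − ρ_c)/ρ_m.
e = Δ ρ_m/(ρ_m − ρ_c) = 0.839 km × 3.29/0.57 = 4.84 km.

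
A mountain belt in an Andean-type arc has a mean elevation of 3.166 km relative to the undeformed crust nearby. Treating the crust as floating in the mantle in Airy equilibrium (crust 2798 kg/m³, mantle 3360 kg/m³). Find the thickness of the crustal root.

For local isostatic compensation: the weight of the topography is balanced by the buoyancy of the root, ρ_c h = (ρ_m − ρ_c) r.
r = h · ρ_c / (ρ_m − ρ_c) = 3.166 km × 2798 / (3360 − 2798) = 15.8 km.

15.8 km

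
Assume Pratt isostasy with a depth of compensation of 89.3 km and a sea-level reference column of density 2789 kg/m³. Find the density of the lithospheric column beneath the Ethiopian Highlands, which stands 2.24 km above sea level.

2720 kg/m³

Pratt balance: ρ_ref D = ρ (D + h).
ρ = ρ_ref D/(D + h) = 2789 × 89.3 km/(89.3 km + 2.24 km) = 2720 kg/m³.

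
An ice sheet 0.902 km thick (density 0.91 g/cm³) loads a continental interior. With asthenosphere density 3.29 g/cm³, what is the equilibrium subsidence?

Isostatic balance requires: the ice load ρ_ice t is balanced by mantle displaced below, ρ_m s.
s = t ρ_ice / ρ_m = 0.902 km × 0.91/3.29 = 0.249 km.

0.249 km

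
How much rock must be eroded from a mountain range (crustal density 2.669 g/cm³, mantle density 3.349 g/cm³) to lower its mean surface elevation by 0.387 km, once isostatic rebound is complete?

Net drop Δ = e − u = e − e ρ_c/ρ_m = e (ρ_m − ρ_c)/ρ_m.
e = Δ ρ_m/(ρ_m − ρ_c) = 0.387 km × 3.349/0.68 = 1.91 km.

1.91 km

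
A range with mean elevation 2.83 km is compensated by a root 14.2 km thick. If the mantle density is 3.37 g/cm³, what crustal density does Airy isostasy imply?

2.81 g/cm³

ρ_c h = (ρ_m − ρ_c) r → ρ_c (h + r) = ρ_m r → ρ_c = ρ_m r / (h + r).
ρ_c = 3.37 × 14.2 km / (2.83 km + 14.2 km) = 2.81 g/cm³.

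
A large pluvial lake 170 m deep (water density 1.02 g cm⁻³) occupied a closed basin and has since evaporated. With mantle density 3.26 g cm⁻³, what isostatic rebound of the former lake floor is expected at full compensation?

53.2 m

u = d ρ_w/ρ_m = 170 m × 1.02/3.26 = 53.2 m.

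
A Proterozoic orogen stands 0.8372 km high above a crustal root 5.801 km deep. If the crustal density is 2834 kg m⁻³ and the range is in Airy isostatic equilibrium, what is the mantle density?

Airy balance: ρ_c h = (ρ_m − ρ_c) r → ρ_m = ρ_c (1 + h/r).
ρ_m = 2834 × (1 + 0.8372 km/5.801 km) = 3240 kg m⁻³.

3240 kg m⁻³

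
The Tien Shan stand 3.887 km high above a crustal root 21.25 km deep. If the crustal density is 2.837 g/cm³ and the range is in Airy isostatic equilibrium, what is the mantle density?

3.36 g/cm³

Airy balance: ρ_c h = (ρ_m − ρ_c) r → ρ_m = ρ_c (1 + h/r).
ρ_m = 2.837 × (1 + 3.887 km/21.25 km) = 3.36 g/cm³.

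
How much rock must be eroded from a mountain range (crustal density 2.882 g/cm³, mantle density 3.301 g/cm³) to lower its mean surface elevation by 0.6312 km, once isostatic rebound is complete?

4.97 km

Net drop Δ = e − u = e − e ρ_c/ρ_m = e (ρ_m − ρ_c)/ρ_m.
e = Δ ρ_m/(ρ_m − ρ_c) = 0.6312 km × 3.301/0.419 = 4.97 km.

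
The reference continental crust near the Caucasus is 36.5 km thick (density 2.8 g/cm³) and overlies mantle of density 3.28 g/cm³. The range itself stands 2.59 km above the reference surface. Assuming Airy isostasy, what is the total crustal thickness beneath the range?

54.2 km

Root depth r = h ρ_c / (ρ_m − ρ_c) = 2.59 km × 2.8 / 0.48 = 15.11 km.
Total thickness = T + h + r = 36.5 km + 2.59 km + 15.11 km = 54.2 km.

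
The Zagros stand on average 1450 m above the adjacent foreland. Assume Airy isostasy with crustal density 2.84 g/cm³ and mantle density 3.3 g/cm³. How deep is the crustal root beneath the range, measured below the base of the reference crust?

8950 m

Balancing pressure at the compensation depth: the weight of the topography is balanced by the buoyancy of the root, ρ_c h = (ρ_m − ρ_c) r.
r = h · ρ_c / (ρ_m − ρ_c) = 1450 m × 2.84 / (3.3 − 2.84) = 8950 m.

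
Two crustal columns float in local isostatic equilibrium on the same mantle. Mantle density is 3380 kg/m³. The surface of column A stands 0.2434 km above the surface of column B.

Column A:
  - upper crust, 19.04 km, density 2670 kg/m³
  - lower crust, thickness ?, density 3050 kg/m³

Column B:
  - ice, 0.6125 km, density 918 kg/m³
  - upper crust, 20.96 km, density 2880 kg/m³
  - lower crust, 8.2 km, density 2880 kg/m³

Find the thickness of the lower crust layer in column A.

Take the compensation level at the base of the deeper column (depth z_c below the surface of column A) and equate Σ ρ_i t_i down to z_c; mantle fills any gap and the z_c terms cancel.
Column A: 19.04×2670 + x×3050 + (z_c − 19.04 − x)×3380
Column B: 0.2434×0 + 0.6125×918 + 20.96×2880 + 8.2×2880 + (z_c − 0.2434 − 29.7725)×3380
The z_c×3380 term appears on both sides and cancels. Collect the known terms of each column as K = Σ(ρt)_known − 3380 × (depth of known layers): K_A = 50836.8 − 3380×19.04 = −13518.4; K_B = 84543.075 − 3380×(0.2434 + 29.7725) = −16910.667.
Balance: K_A − x×(3380 − 3050) = K_B, so x = (K_A − K_B)/(3380 − 3050) = 3392.27/330 = 10.3 km.

10.3 km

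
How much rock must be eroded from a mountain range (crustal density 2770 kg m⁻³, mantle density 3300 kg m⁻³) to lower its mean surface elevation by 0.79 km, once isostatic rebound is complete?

4.92 km

Net drop Δ = e − u = e − e ρ_c/ρ_m = e (ρ_m − ρ_c)/ρ_m.
e = Δ ρ_m/(ρ_m − ρ_c) = 0.79 km × 3300/530 = 4.92 km.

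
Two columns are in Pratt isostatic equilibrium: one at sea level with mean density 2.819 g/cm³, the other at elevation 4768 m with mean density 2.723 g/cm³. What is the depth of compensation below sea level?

135000 m

ρ_ref D = ρ (D + h) → D (ρ_ref − ρ) = ρ h.
D = ρ h/(ρ_ref − ρ) = 2.723 × 4768 m/(2.819 − 2.723) = 135000 m.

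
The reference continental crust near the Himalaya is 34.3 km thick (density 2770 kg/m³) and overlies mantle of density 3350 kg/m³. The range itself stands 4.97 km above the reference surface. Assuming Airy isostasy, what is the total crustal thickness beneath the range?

63 km

Root depth r = h ρ_c / (ρ_m − ρ_c) = 4.97 km × 2770 / 580 = 23.74 km.
Total thickness = T + h + r = 34.3 km + 4.97 km + 23.74 km = 63 km.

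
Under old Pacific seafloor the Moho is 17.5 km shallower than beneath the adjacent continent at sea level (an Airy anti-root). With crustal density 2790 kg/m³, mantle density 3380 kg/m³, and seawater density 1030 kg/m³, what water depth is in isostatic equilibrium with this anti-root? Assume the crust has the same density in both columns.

5.87 km

Replacing a thickness d of crust by seawater at the top must be balanced by replacing crust with mantle at the base: d (ρ_c − ρ_w) = a (ρ_m − ρ_c).
d = a (ρ_m − ρ_c)/(ρ_c − ρ_w) = 17.5 km × 590/1760 = 5.87 km.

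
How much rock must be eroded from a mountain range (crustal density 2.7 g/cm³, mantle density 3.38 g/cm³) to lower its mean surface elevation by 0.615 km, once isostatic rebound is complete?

Net drop Δ = e − u = e − e ρ_c/ρ_m = e (ρ_m − ρ_c)/ρ_m.
e = Δ ρ_m/(ρ_m − ρ_c) = 0.615 km × 3.38/0.68 = 3.06 km.

3.06 km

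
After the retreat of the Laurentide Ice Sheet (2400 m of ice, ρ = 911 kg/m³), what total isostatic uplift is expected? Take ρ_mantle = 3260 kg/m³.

Removing the load lets mantle flow back in; uplift u satisfies ρ_ice t = ρ_m u.
u = t ρ_ice/ρ_m = 2400 m × 911/3260 = 671 m.

671 m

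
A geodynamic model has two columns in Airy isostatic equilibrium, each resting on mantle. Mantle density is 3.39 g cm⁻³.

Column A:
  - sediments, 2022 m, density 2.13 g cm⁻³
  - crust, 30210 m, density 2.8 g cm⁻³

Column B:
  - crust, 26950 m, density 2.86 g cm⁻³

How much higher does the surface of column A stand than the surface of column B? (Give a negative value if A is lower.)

For any compensation level in the mantle, the mantle terms cancel and isostasy reduces to e = (Σt_A − Σt_B) − (Σ(ρt)_A − Σ(ρt)_B) / ρ_m.
Σt_A = 32232 m; Σt_B = 26950 m; Σ(ρt)_A = 88894.86; Σ(ρt)_B = 77077 (in m·g cm⁻³).
e = (32232 − 26950) − (88894.86 − 77077) / 3.39 = 1800 m.

1800 m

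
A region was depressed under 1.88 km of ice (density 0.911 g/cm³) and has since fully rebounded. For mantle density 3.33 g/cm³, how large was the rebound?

0.514 km

Removing the load lets mantle flow back in; uplift u satisfies ρ_ice t = ρ_m u.
u = t ρ_ice/ρ_m = 1.88 km × 0.911/3.33 = 0.514 km.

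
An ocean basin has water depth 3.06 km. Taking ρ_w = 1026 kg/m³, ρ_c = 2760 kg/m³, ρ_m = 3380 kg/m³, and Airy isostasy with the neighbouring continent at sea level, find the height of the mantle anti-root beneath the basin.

8.56 km

For local isostatic compensation: replacing crust with seawater at the top is compensated by replacing crust with mantle at the base: d (ρ_c − ρ_w) = a (ρ_m − ρ_c).
a = d (ρ_c − ρ_w)/(ρ_m − ρ_c) = 3.06 km × 1734/620 = 8.56 km.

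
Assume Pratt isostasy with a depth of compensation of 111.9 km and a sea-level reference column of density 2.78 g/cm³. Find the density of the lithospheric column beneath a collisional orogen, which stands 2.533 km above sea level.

2.72 g/cm³

Pratt balance: ρ_ref D = ρ (D + h).
ρ = ρ_ref D/(D + h) = 2.78 × 111.9 km/(111.9 km + 2.533 km) = 2.72 g/cm³.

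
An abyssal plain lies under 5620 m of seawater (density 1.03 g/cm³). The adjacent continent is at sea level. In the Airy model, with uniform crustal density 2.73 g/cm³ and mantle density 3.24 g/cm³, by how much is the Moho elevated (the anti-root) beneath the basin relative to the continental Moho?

Balancing pressure at the compensation depth: replacing crust with seawater at the top is compensated by replacing crust with mantle at the base: d (ρ_c − ρ_w) = a (ρ_m − ρ_c).
a = d (ρ_c − ρ_w)/(ρ_m − ρ_c) = 5620 m × 1.7/0.51 = 18700 m.

18700 m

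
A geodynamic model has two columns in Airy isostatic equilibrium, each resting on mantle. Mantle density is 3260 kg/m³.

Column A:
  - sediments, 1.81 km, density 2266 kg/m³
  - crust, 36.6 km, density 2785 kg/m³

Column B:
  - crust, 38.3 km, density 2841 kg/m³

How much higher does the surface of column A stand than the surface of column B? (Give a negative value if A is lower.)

0.962 km

For any compensation level in the mantle, the mantle terms cancel and isostasy reduces to e = (Σt_A − Σt_B) − (Σ(ρt)_A − Σ(ρt)_B) / ρ_m.
Σt_A = 38.41 km; Σt_B = 38.3 km; Σ(ρt)_A = 106032.46; Σ(ρt)_B = 108810.3 (in km·kg/m³).
e = (38.41 − 38.3) − (106032.46 − 108810.3) / 3260 = 0.962 km.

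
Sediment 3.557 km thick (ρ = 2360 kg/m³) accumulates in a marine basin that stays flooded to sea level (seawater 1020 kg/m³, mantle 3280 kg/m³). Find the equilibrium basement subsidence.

2.11 km

Submarine loading: the sediment displaces seawater, and the subsidence is in turn flooded, so s (ρ_m − ρ_w) = t (ρ_sed − ρ_w).
s = 3.557 km × (2360 − 1020) / (3280 − 1020) = 2.11 km.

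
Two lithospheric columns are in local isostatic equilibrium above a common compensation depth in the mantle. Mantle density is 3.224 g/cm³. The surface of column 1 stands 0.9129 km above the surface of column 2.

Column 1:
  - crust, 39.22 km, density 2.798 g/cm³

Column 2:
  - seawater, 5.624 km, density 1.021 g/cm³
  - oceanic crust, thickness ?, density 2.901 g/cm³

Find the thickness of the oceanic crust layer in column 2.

4.26 km

Take the compensation level at the base of the deeper column (depth z_c below the surface of column 1) and equate Σ ρ_i t_i down to z_c; mantle fills any gap and the z_c terms cancel.
Column 1: 39.22×2.798 + (z_c − 39.22)×3.224
Column 2: 0.9129×0 + 5.624×1.021 + x×2.901 + (z_c − 0.9129 − 5.624 − x)×3.224
The z_c×3.224 term appears on both sides and cancels. Collect the known terms of each column as K = Σ(ρt)_known − 3.224 × (depth of known layers): K_1 = 109.73756 − 3.224×39.22 = −16.70772; K_2 = 5.742104 − 3.224×(0.9129 + 5.624) = −15.3328616.
Balance: K_1 = K_2 − x×(3.224 − 2.901), so x = (K_2 − K_1)/(3.224 − 2.901) = 1.37486/0.323 = 4.26 km.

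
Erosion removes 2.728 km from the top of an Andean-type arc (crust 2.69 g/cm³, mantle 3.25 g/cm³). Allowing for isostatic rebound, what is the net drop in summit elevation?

Rebound u = e ρ_c/ρ_m = 2.728 km × 2.69/3.25 = 2.258 km.
Net surface drop = e − u = 2.728 km − 2.258 km = e (ρ_m − ρ_c)/ρ_m = 0.47 km.

0.47 km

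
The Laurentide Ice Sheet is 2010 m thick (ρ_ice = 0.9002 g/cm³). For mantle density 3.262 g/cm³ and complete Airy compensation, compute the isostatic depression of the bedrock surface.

In Airy isostatic equilibrium: the ice load ρ_ice t is balanced by mantle displaced below, ρ_m s.
s = t ρ_ice / ρ_m = 2010 m × 0.9002/3.262 = 555 m.

555 m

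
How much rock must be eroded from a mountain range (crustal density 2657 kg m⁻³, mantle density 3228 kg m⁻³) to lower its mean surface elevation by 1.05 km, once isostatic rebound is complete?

Net drop Δ = e − u = e − e ρ_c/ρ_m = e (ρ_m − ρ_c)/ρ_m.
e = Δ ρ_m/(ρ_m − ρ_c) = 1.05 km × 3228/571 = 5.94 km.

5.94 km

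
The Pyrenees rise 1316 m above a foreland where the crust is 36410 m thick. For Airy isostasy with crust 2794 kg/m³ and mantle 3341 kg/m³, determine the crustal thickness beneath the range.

Root depth r = h ρ_c / (ρ_m − ρ_c) = 1316 m × 2794 / 547 = 6722 m.
Total thickness = T + h + r = 36410 m + 1316 m + 6722 m = 44400 m.

44400 m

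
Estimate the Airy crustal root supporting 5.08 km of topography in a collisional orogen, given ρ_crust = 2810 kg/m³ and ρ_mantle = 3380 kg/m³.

25 km

For local isostatic compensation: the weight of the topography is balanced by the buoyancy of the root, ρ_c h = (ρ_m − ρ_c) r.
r = h · ρ_c / (ρ_m − ρ_c) = 5.08 km × 2810 / (3380 − 2810) = 25 km.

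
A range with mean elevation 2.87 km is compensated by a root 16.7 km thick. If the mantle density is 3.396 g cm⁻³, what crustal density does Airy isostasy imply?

ρ_c h = (ρ_m − ρ_c) r → ρ_c (h + r) = ρ_m r → ρ_c = ρ_m r / (h + r).
ρ_c = 3.396 × 16.7 km / (2.87 km + 16.7 km) = 2.9 g cm⁻³.

2.9 g cm⁻³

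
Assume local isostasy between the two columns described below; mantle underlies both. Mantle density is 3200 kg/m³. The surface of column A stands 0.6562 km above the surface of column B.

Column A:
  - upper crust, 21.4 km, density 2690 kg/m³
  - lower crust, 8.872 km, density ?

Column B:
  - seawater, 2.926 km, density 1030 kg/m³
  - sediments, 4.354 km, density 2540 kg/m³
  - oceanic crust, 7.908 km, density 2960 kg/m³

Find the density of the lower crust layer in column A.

Take the compensation level at the base of the deeper column (depth z_c below the surface of column A) and equate Σ ρ_i t_i down to z_c; mantle fills any gap and the z_c terms cancel.
Column A: 21.4×2690 + 8.872×ρ + (z_c − 30.272)×3200
Column B: 0.6562×0 + 2.926×1030 + 4.354×2540 + 7.908×2960 + (z_c − 0.6562 − 15.188)×3200
The z_c×3200 term appears on both sides and cancels. Collect the known terms of each column as K = Σ(ρt)_known − 3200 × (depth of known layers): K_A = 57566 − 3200×30.272 = −39304.4; K_B = 37480.62 − 3200×(0.6562 + 15.188) = −13220.82.
Balance: K_A + 8.872×ρ = K_B, so ρ = (K_B − K_A)/8.872 = 26083.6/8.872 = 2940 kg/m³.

2940 kg/m³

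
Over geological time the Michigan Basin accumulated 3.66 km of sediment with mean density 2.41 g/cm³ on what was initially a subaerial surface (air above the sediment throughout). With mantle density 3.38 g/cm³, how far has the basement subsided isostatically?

Subaerial load: s = t ρ_sed / ρ_m = 3.66 km × 2.41/3.38 = 2.61 km.

2.61 km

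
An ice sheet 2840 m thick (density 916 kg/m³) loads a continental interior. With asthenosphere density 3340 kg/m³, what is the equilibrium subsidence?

779 m

For local isostatic compensation: the ice load ρ_ice t is balanced by mantle displaced below, ρ_m s.
s = t ρ_ice / ρ_m = 2840 m × 916/3340 = 779 m.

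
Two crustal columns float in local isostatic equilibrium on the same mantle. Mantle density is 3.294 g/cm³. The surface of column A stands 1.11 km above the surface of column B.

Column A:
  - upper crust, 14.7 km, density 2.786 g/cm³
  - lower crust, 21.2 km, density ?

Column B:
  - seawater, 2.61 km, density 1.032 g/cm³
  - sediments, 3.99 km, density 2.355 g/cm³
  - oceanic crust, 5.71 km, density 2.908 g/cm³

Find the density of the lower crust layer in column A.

2.91 g/cm³

Take the compensation level at the base of the deeper column (depth z_c below the surface of column A) and equate Σ ρ_i t_i down to z_c; mantle fills any gap and the z_c terms cancel.
Column A: 14.7×2.786 + 21.2×ρ + (z_c − 35.9)×3.294
Column B: 1.11×0 + 2.61×1.032 + 3.99×2.355 + 5.71×2.908 + (z_c − 1.11 − 12.31)×3.294
The z_c×3.294 term appears on both sides and cancels. Collect the known terms of each column as K = Σ(ρt)_known − 3.294 × (depth of known layers): K_A = 40.9542 − 3.294×35.9 = −77.3004; K_B = 28.69465 − 3.294×(1.11 + 12.31) = −15.51083.
Balance: K_A + 21.2×ρ = K_B, so ρ = (K_B − K_A)/21.2 = 61.7896/21.2 = 2.91 g/cm³.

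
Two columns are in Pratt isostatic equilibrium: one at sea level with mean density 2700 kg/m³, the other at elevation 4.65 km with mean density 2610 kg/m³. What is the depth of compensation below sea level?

135 km

ρ_ref D = ρ (D + h) → D (ρ_ref − ρ) = ρ h.
D = ρ h/(ρ_ref − ρ) = 2610 × 4.65 km/(2700 − 2610) = 135 km.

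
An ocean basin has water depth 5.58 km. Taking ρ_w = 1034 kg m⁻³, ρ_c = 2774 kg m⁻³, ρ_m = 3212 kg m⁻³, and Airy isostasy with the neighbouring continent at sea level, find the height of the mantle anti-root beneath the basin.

22.2 km

For local isostatic compensation: replacing crust with seawater at the top is compensated by replacing crust with mantle at the base: d (ρ_c − ρ_w) = a (ρ_m − ρ_c).
a = d (ρ_c − ρ_w)/(ρ_m − ρ_c) = 5.58 km × 1740/438 = 22.2 km.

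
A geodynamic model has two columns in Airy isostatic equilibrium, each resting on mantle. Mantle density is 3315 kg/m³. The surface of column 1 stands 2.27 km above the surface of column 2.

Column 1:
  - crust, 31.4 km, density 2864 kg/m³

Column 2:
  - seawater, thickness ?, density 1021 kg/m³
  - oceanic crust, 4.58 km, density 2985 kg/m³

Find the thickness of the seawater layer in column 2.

Take the compensation level at the base of the deeper column (depth z_c below the surface of column 1) and equate Σ ρ_i t_i down to z_c; mantle fills any gap and the z_c terms cancel.
Column 1: 31.4×2864 + (z_c − 31.4)×3315
Column 2: 2.27×0 + x×1021 + 4.58×2985 + (z_c − 2.27 − 4.58 − x)×3315
The z_c×3315 term appears on both sides and cancels. Collect the known terms of each column as K = Σ(ρt)_known − 3315 × (depth of known layers): K_1 = 89929.6 − 3315×31.4 = −14161.4; K_2 = 13671.3 − 3315×(2.27 + 4.58) = −9036.45.
Balance: K_1 = K_2 − x×(3315 − 1021), so x = (K_2 − K_1)/(3315 − 1021) = 5124.95/2294 = 2.23 km.

2.23 km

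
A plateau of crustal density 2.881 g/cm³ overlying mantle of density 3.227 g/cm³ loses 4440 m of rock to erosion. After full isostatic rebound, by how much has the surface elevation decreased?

Rebound u = e ρ_c/ρ_m = 4440 m × 2.881/3.227 = 3964 m.
Net surface drop = e − u = 4440 m − 3964 m = e (ρ_m − ρ_c)/ρ_m = 476 m.

476 m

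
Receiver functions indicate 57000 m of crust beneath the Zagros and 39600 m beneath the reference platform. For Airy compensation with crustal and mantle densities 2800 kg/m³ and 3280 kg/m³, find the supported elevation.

2550 m

Excess crust Δ = 57000 m − 39600 m = 17400 m, split between elevation h and root r with h + r = Δ.
Airy balance ρ_c h = (ρ_m − ρ_c) r gives r = h ρ_c/(ρ_m − ρ_c), so h (1 + ρ_c/(ρ_m − ρ_c)) = Δ, i.e. h = Δ (ρ_m − ρ_c)/ρ_m.
h = 17400 m × 480/3280 = 2550 m.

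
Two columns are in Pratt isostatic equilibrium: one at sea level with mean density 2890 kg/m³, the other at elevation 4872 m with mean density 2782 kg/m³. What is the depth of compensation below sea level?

125000 m

ρ_ref D = ρ (D + h) → D (ρ_ref − ρ) = ρ h.
D = ρ h/(ρ_ref − ρ) = 2782 × 4872 m/(2890 − 2782) = 125000 m.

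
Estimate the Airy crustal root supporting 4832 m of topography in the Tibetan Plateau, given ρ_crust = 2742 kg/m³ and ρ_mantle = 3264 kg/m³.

By Archimedes' principle applied to the lithosphere: the weight of the topography is balanced by the buoyancy of the root, ρ_c h = (ρ_m − ρ_c) r.
r = h · ρ_c / (ρ_m − ρ_c) = 4832 m × 2742 / (3264 − 2742) = 25400 m.

25400 m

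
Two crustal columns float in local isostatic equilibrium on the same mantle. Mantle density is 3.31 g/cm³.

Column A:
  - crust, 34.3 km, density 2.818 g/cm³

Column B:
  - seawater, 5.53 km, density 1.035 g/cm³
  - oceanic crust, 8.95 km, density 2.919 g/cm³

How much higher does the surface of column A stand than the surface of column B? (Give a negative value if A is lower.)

For any compensation level in the mantle, the mantle terms cancel and isostasy reduces to e = (Σt_A − Σt_B) − (Σ(ρt)_A − Σ(ρt)_B) / ρ_m.
Σt_A = 34.3 km; Σt_B = 14.48 km; Σ(ρt)_A = 96.6574; Σ(ρt)_B = 31.8486 (in km·g/cm³).
e = (34.3 − 14.48) − (96.6574 − 31.8486) / 3.31 = 0.24 km.

0.24 km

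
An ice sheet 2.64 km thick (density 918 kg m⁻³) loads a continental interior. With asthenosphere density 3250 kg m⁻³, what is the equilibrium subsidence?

By Archimedes' principle applied to the lithosphere: the ice load ρ_ice t is balanced by mantle displaced below, ρ_m s.
s = t ρ_ice / ρ_m = 2.64 km × 918/3250 = 0.746 km.

0.746 km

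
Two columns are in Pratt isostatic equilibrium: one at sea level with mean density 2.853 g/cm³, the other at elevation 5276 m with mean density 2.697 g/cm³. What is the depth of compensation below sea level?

91200 m

ρ_ref D = ρ (D + h) → D (ρ_ref − ρ) = ρ h.
D = ρ h/(ρ_ref − ρ) = 2.697 × 5276 m/(2.853 − 2.697) = 91200 m.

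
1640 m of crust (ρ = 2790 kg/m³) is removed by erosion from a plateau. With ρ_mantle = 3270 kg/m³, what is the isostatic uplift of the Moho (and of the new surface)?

Unloading: uplift u = e ρ_c/ρ_m = 1640 m × 2790/3270 = 1400 m.

1400 m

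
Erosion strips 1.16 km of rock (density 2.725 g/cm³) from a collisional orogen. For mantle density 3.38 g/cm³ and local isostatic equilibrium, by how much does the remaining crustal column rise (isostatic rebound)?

0.935 km

Unloading: uplift u = e ρ_c/ρ_m = 1.16 km × 2.725/3.38 = 0.935 km.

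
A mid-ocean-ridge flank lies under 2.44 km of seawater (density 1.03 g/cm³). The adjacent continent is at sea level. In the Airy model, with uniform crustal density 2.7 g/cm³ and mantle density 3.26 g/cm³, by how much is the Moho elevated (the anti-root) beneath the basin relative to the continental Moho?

7.28 km

Equating mass per unit area of the two columns: replacing crust with seawater at the top is compensated by replacing crust with mantle at the base: d (ρ_c − ρ_w) = a (ρ_m − ρ_c).
a = d (ρ_c − ρ_w)/(ρ_m − ρ_c) = 2.44 km × 1.67/0.56 = 7.28 km.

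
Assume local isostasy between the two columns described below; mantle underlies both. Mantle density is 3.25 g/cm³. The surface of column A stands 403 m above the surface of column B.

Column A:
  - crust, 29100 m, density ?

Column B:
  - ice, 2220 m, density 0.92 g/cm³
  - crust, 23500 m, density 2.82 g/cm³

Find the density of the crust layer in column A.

Take the compensation level at the base of the deeper column (depth z_c below the surface of column A) and equate Σ ρ_i t_i down to z_c; mantle fills any gap and the z_c terms cancel.
Column A: 29100×ρ + (z_c − 29100)×3.25
Column B: 403×0 + 2220×0.92 + 23500×2.82 + (z_c − 403 − 25720)×3.25
The z_c×3.25 term appears on both sides and cancels. Collect the known terms of each column as K = Σ(ρt)_known − 3.25 × (depth of known layers): K_A = 0 − 3.25×29100 = −94575; K_B = 68312.4 − 3.25×(403 + 25720) = −16587.35.
Balance: K_A + 29100×ρ = K_B, so ρ = (K_B − K_A)/29100 = 77987.7/29100 = 2.68 g/cm³.

2.68 g/cm³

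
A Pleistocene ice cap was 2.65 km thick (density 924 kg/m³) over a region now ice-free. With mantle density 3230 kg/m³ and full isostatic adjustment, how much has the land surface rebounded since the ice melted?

0.758 km

Removing the load lets mantle flow back in; uplift u satisfies ρ_ice t = ρ_m u.
u = t ρ_ice/ρ_m = 2.65 km × 924/3230 = 0.758 km.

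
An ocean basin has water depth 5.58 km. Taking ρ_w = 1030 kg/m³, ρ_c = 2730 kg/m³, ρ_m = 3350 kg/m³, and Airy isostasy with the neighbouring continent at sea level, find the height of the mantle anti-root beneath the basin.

Isostatic balance requires: replacing crust with seawater at the top is compensated by replacing crust with mantle at the base: d (ρ_c − ρ_w) = a (ρ_m − ρ_c).
a = d (ρ_c − ρ_w)/(ρ_m − ρ_c) = 5.58 km × 1700/620 = 15.3 km.

15.3 km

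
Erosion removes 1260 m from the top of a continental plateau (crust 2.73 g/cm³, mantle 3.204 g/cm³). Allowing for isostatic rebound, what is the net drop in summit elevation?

Rebound u = e ρ_c/ρ_m = 1260 m × 2.73/3.204 = 1074 m.
Net surface drop = e − u = 1260 m − 1074 m = e (ρ_m − ρ_c)/ρ_m = 186 m.

186 m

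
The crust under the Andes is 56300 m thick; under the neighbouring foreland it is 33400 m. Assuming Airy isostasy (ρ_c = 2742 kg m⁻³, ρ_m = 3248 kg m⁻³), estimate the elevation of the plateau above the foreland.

Excess crust Δ = 56300 m − 33400 m = 22900 m, split between elevation h and root r with h + r = Δ.
Airy balance ρ_c h = (ρ_m − ρ_c) r gives r = h ρ_c/(ρ_m − ρ_c), so h (1 + ρ_c/(ρ_m − ρ_c)) = Δ, i.e. h = Δ (ρ_m − ρ_c)/ρ_m.
h = 22900 m × 506/3248 = 3570 m.

3570 m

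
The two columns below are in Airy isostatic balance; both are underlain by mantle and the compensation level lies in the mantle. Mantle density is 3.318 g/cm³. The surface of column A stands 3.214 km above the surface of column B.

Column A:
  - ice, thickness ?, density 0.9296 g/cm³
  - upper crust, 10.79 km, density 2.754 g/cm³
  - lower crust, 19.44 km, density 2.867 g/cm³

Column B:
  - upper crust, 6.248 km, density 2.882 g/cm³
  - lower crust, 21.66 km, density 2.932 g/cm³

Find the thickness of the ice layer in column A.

2.89 km

Take the compensation level at the base of the deeper column (depth z_c below the surface of column A) and equate Σ ρ_i t_i down to z_c; mantle fills any gap and the z_c terms cancel.
Column A: x×0.9296 + 10.79×2.754 + 19.44×2.867 + (z_c − 30.23 − x)×3.318
Column B: 3.214×0 + 6.248×2.882 + 21.66×2.932 + (z_c − 3.214 − 27.908)×3.318
The z_c×3.318 term appears on both sides and cancels. Collect the known terms of each column as K = Σ(ρt)_known − 3.318 × (depth of known layers): K_A = 85.45014 − 3.318×30.23 = −14.853; K_B = 81.513856 − 3.318×(3.214 + 27.908) = −21.74894.
Balance: K_A − x×(3.318 − 0.9296) = K_B, so x = (K_A − K_B)/(3.318 − 0.9296) = 6.89594/2.3884 = 2.89 km.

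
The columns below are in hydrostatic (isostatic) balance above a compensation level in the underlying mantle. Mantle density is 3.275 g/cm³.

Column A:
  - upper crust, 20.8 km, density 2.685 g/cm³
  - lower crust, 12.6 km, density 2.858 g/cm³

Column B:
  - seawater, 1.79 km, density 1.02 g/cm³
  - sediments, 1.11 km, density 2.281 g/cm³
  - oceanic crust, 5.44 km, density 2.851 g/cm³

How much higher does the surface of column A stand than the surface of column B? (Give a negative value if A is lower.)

3.08 km

For any compensation level in the mantle, the mantle terms cancel and isostasy reduces to e = (Σt_A − Σt_B) − (Σ(ρt)_A − Σ(ρt)_B) / ρ_m.
Σt_A = 33.4 km; Σt_B = 8.34 km; Σ(ρt)_A = 91.8588; Σ(ρt)_B = 19.86715 (in km·g/cm³).
e = (33.4 − 8.34) − (91.8588 − 19.86715) / 3.275 = 3.08 km.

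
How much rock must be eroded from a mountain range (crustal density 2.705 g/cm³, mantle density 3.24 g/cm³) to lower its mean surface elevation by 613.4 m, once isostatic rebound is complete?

Net drop Δ = e − u = e − e ρ_c/ρ_m = e (ρ_m − ρ_c)/ρ_m.
e = Δ ρ_m/(ρ_m − ρ_c) = 613.4 m × 3.24/0.535 = 3710 m.

3710 m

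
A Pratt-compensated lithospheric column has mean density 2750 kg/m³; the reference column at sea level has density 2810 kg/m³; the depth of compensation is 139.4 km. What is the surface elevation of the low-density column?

3.04 km

ρ_ref D = ρ (D + h) → h = D (ρ_ref − ρ)/ρ.
h = 139.4 km × (2810 − 2750)/2750 = 3.04 km.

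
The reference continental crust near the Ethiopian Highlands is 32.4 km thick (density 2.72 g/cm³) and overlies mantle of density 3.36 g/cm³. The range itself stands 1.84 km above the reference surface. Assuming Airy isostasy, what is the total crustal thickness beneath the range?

42.1 km

Root depth r = h ρ_c / (ρ_m − ρ_c) = 1.84 km × 2.72 / 0.64 = 7.82 km.
Total thickness = T + h + r = 32.4 km + 1.84 km + 7.82 km = 42.1 km.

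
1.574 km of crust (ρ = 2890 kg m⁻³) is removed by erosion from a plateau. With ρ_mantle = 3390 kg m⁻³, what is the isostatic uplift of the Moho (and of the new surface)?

Unloading: uplift u = e ρ_c/ρ_m = 1.574 km × 2890/3390 = 1.34 km.

1.34 km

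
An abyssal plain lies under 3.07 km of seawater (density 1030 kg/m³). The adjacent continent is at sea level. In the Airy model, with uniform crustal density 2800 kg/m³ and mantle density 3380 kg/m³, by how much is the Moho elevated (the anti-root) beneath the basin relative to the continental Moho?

Equating mass per unit area of the two columns: replacing crust with seawater at the top is compensated by replacing crust with mantle at the base: d (ρ_c − ρ_w) = a (ρ_m − ρ_c).
a = d (ρ_c − ρ_w)/(ρ_m − ρ_c) = 3.07 km × 1770/580 = 9.37 km.

9.37 km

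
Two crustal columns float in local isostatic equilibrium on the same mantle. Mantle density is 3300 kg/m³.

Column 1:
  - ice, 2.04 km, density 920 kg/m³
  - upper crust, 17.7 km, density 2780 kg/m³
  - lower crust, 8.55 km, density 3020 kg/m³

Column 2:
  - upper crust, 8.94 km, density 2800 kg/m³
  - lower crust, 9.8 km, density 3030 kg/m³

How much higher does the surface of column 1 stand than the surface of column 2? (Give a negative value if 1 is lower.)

2.83 km

For any compensation level in the mantle, the mantle terms cancel and isostasy reduces to e = (Σt_1 − Σt_2) − (Σ(ρt)_1 − Σ(ρt)_2) / ρ_m.
Σt_1 = 28.29 km; Σt_2 = 18.74 km; Σ(ρt)_1 = 76903.8; Σ(ρt)_2 = 54726 (in km·kg/m³).
e = (28.29 − 18.74) − (76903.8 − 54726) / 3300 = 2.83 km.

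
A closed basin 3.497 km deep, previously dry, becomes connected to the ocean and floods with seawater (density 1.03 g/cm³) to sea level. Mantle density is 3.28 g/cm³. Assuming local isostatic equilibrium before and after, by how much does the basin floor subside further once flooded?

After flooding the water column is d + s deep. Its weight must equal the weight of mantle displaced by the extra subsidence s: (d + s) ρ_w = s ρ_m.
s = d ρ_w / (ρ_m − ρ_w) = 3.497 km × 1.03/(3.28 − 1.03) = 1.6 km.

1.6 km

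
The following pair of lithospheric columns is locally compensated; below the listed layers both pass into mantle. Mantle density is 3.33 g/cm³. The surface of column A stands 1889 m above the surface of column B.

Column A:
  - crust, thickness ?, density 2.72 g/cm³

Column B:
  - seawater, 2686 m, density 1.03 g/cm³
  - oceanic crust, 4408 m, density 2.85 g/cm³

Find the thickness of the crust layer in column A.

23900 m

Take the compensation level at the base of the deeper column (depth z_c below the surface of column A) and equate Σ ρ_i t_i down to z_c; mantle fills any gap and the z_c terms cancel.
Column A: x×2.72 + (z_c − 0 − x)×3.33
Column B: 1889×0 + 2686×1.03 + 4408×2.85 + (z_c − 1889 − 7094)×3.33
The z_c×3.33 term appears on both sides and cancels. Collect the known terms of each column as K = Σ(ρt)_known − 3.33 × (depth of known layers): K_A = 0 − 3.33×0 = 0; K_B = 15329.38 − 3.33×(1889 + 7094) = −14584.01.
Balance: K_A − x×(3.33 − 2.72) = K_B, so x = (K_A − K_B)/(3.33 − 2.72) = 14584/0.61 = 23900 m.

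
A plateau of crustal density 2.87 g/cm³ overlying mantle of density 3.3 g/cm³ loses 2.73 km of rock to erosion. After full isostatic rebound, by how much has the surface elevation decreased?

0.356 km

Rebound u = e ρ_c/ρ_m = 2.73 km × 2.87/3.3 = 2.374 km.
Net surface drop = e − u = 2.73 km − 2.374 km = e (ρ_m − ρ_c)/ρ_m = 0.356 km.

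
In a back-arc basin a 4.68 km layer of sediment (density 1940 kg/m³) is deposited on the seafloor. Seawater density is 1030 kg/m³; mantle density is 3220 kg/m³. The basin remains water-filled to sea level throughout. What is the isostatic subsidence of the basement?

1.94 km

Submarine loading: the sediment displaces seawater, and the subsidence is in turn flooded, so s (ρ_m − ρ_w) = t (ρ_sed − ρ_w).
s = 4.68 km × (1940 − 1030) / (3220 − 1030) = 1.94 km.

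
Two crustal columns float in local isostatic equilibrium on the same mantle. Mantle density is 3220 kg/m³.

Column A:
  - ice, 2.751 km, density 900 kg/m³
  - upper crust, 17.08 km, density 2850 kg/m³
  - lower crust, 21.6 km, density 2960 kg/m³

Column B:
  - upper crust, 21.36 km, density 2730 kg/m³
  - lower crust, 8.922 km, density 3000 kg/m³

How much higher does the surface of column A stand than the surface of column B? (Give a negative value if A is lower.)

For any compensation level in the mantle, the mantle terms cancel and isostasy reduces to e = (Σt_A − Σt_B) − (Σ(ρt)_A − Σ(ρt)_B) / ρ_m.
Σt_A = 41.431 km; Σt_B = 30.282 km; Σ(ρt)_A = 115089.9; Σ(ρt)_B = 85078.8 (in km·kg/m³).
e = (41.431 − 30.282) − (115089.9 − 85078.8) / 3220 = 1.83 km.

1.83 km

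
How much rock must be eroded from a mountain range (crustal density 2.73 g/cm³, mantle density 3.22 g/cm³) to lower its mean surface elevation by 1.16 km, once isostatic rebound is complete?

Net drop Δ = e − u = e − e ρ_c/ρ_m = e (ρ_m − ρ_c)/ρ_m.
e = Δ ρ_m/(ρ_m − ρ_c) = 1.16 km × 3.22/0.49 = 7.62 km.

7.62 km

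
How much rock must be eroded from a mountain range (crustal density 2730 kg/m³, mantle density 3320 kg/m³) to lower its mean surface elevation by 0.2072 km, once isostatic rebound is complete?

Net drop Δ = e − u = e − e ρ_c/ρ_m = e (ρ_m − ρ_c)/ρ_m.
e = Δ ρ_m/(ρ_m − ρ_c) = 0.2072 km × 3320/590 = 1.17 km.

1.17 km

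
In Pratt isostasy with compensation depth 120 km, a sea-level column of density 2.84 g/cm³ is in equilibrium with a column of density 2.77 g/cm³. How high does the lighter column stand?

3.03 km

ρ_ref D = ρ (D + h) → h = D (ρ_ref − ρ)/ρ.
h = 120 km × (2.84 − 2.77)/2.77 = 3.03 km.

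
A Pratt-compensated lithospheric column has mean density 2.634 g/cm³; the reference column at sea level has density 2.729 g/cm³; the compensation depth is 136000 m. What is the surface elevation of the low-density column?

ρ_ref D = ρ (D + h) → h = D (ρ_ref − ρ)/ρ.
h = 136000 m × (2.729 − 2.634)/2.634 = 4910 m.

4910 m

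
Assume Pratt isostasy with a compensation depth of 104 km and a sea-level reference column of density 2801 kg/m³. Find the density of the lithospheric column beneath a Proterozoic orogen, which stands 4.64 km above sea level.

2680 kg/m³

Pratt balance: ρ_ref D = ρ (D + h).
ρ = ρ_ref D/(D + h) = 2801 × 104 km/(104 km + 4.64 km) = 2680 kg/m³.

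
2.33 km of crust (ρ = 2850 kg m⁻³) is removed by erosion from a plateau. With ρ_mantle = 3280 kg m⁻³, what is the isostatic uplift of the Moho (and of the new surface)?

2.02 km

Unloading: uplift u = e ρ_c/ρ_m = 2.33 km × 2850/3280 = 2.02 km.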